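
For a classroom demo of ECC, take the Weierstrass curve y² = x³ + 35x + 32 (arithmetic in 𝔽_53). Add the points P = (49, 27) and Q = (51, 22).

(49, 27) + (51, 22). λ = (22 - 27)/(51 - 49) ≡ 48/2 mod 53. 2⁻¹ ≡ 27 (mod 53), so λ ≡ 24.
  x = λ² - 49 - 51 = 576 - 100 ≡ 52; y = λ·(49 - 52) - 27 ≡ 7. → (52, 7)

(52, 7)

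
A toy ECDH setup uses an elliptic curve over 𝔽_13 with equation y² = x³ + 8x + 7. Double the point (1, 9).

(7, 9)

tangent at (1, 9): λ = (3·1² + 8)/(2·9) ≡ 11/5. 5⁻¹ ≡ 8 (mod 13), so λ ≡ 11·8 ≡ 10.
  x = λ² - 1 - 1 = 100 - 2 ≡ 7; y = λ·(1 - 7) - 9 ≡ 9. → (7, 9)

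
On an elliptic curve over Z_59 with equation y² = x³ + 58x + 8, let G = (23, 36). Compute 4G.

(13, 3)

Repeated addition: build up to 4G.
2G: tangent at (23, 36): λ = (3·23² + 58)/(2·36) ≡ 52/13. 13⁻¹ ≡ 50 (mod 59) since 13·50 = 650 ≡ 1, so λ ≡ 52·50 ≡ 4.
  x = λ² - 23 - 23 = 16 - 46 ≡ 29; y = λ·(23 - 29) - 36 ≡ 58. → (29, 58)
3G: (29, 58) + (23, 36). λ = (36 - 58)/(23 - 29) ≡ 37/53 mod 59. 53⁻¹ ≡ 49 (mod 59), so λ ≡ 43.
  x = λ² - 29 - 23 = 1849 - 52 ≡ 27; y = λ·(29 - 27) - 58 ≡ 28. → (27, 28)
4G: (27, 28) + (23, 36). λ = (36 - 28)/(23 - 27) ≡ 8/55 mod 59. 55⁻¹ ≡ 44 (mod 59) since 55·44 = 2420 ≡ 1, so λ ≡ 57.
  x = λ² - 27 - 23 = 3249 - 50 ≡ 13; y = λ·(27 - 13) - 28 ≡ 3. → (13, 3)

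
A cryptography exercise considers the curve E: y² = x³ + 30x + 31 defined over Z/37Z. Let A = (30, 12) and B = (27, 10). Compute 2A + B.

(3, 0)

First 2A:
Repeated addition: build up to 2A.
2A: tangent at (30, 12): λ = (3·30² + 30)/(2·12) ≡ 29/24. 24⁻¹ ≡ 17 (mod 37), so λ ≡ 29·17 ≡ 12.
  x = λ² - 30 - 30 = 144 - 60 ≡ 10; y = λ·(30 - 10) - 12 ≡ 6. → (10, 6)
2A = (10, 6).
Finally 2A + B:
(10, 6) + (27, 10). λ = (10 - 6)/(27 - 10) ≡ 4/17 mod 37. 17⁻¹ ≡ 24 (mod 37) since 17·24 = 408 ≡ 1, so λ ≡ 22.
  x = λ² - 10 - 27 = 484 - 37 ≡ 3; y = λ·(10 - 3) - 6 ≡ 0. → (3, 0)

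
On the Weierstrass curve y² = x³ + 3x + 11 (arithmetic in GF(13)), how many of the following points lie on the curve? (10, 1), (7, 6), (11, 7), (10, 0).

(10, 1): 1² ≡ 1, rhs ≡ 1 → on.
(7, 6): 6² ≡ 10, rhs ≡ 11 → off.
(11, 7): 7² ≡ 10, rhs ≡ 10 → on.
(10, 0): 0² ≡ 0, rhs ≡ 1 → off.

2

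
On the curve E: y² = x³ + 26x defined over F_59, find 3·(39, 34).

Write Q = (39, 34).
Repeated addition: build up to 3Q.
2Q: tangent at (39, 34): λ = (3·39² + 26)/(2·34) ≡ 46/9. 9⁻¹ ≡ 46 (mod 59) since 9·46 = 414 ≡ 1, so λ ≡ 46·46 ≡ 51.
  x = λ² - 39 - 39 = 2601 - 78 ≡ 45; y = λ·(39 - 45) - 34 ≡ 14. → (45, 14)
3Q: (45, 14) + (39, 34). λ = (34 - 14)/(39 - 45) ≡ 20/53 mod 59. 53⁻¹ ≡ 49 (mod 59), so λ ≡ 36.
  x = λ² - 45 - 39 = 1296 - 84 ≡ 32; y = λ·(45 - 32) - 14 ≡ 41. → (32, 41)

(32, 41)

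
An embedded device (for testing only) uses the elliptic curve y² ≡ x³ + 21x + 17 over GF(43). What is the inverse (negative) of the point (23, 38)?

(23, 5)

-(23, 38) = (23, -38 mod 43) = (23, 5).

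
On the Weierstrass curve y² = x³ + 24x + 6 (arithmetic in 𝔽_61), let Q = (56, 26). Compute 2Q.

tangent at (56, 26): λ = (3·56² + 24)/(2·26) ≡ 38/52. 52⁻¹ ≡ 27 (mod 61) since 52·27 = 1404 ≡ 1, so λ ≡ 38·27 ≡ 50.
  x = λ² - 56 - 56 = 2500 - 112 ≡ 9; y = λ·(56 - 9) - 26 ≡ 6. → (9, 6)

(9, 6)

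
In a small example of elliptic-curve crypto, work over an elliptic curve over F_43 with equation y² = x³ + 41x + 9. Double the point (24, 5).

(16, 17)

tangent at (24, 5): λ = (3·24² + 41)/(2·5) ≡ 6/10. 10⁻¹ ≡ 13 (mod 43), so λ ≡ 6·13 ≡ 35.
  x = λ² - 24 - 24 = 1225 - 48 ≡ 16; y = λ·(24 - 16) - 5 ≡ 17. → (16, 17)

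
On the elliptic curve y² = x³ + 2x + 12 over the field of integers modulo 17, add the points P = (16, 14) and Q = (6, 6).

(14, 8)

(16, 14) + (6, 6). λ = (6 - 14)/(6 - 16) ≡ 9/7 mod 17. 7⁻¹ ≡ 5 (mod 17) since 7·5 = 35 ≡ 1, so λ ≡ 11.
  x = λ² - 16 - 6 = 121 - 22 ≡ 14; y = λ·(16 - 14) - 14 ≡ 8. → (14, 8)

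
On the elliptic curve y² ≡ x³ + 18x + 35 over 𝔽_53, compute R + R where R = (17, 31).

tangent at (17, 31): λ = (3·17² + 18)/(2·31) ≡ 37/9. 9⁻¹ ≡ 6 (mod 53), so λ ≡ 37·6 ≡ 10.
  x = λ² - 17 - 17 = 100 - 34 ≡ 13; y = λ·(17 - 13) - 31 ≡ 9. → (13, 9)

(13, 9)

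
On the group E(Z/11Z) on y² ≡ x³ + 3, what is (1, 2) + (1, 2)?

(2, 0)

tangent at (1, 2): λ = (3·1² + 0)/(2·2) ≡ 3/4. 4⁻¹ ≡ 3 (mod 11), so λ ≡ 3·3 ≡ 9.
  x = λ² - 1 - 1 = 81 - 2 ≡ 2; y = λ·(1 - 2) - 2 ≡ 0. → (2, 0)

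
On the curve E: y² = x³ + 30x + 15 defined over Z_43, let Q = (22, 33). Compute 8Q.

Repeated addition: build up to 8Q.
2Q: tangent at (22, 33): λ = (3·22² + 30)/(2·33) ≡ 20/23. 23⁻¹ ≡ 15 (mod 43), so λ ≡ 20·15 ≡ 42.
  x = λ² - 22 - 22 = 1764 - 44 ≡ 0; y = λ·(22 - 0) - 33 ≡ 31. → (0, 31)
3Q: (0, 31) + (22, 33). λ = (33 - 31)/(22 - 0) ≡ 2/22 mod 43. 22⁻¹ ≡ 2 (mod 43) since 22·2 = 44 ≡ 1, so λ ≡ 4.
  x = λ² - 0 - 22 = 16 - 22 ≡ 37; y = λ·(0 - 37) - 31 ≡ 36. → (37, 36)
4Q: (37, 36) + (22, 33). λ = (33 - 36)/(22 - 37) ≡ 40/28 mod 43. 28⁻¹ ≡ 20 (mod 43) since 28·20 = 560 ≡ 1, so λ ≡ 26.
  x = λ² - 37 - 22 = 676 - 59 ≡ 15; y = λ·(37 - 15) - 36 ≡ 20. → (15, 20)
5Q: (15, 20) + (22, 33). λ = (33 - 20)/(22 - 15) ≡ 13/7 mod 43. 7⁻¹ ≡ 37 (mod 43), so λ ≡ 8.
  x = λ² - 15 - 22 = 64 - 37 ≡ 27; y = λ·(15 - 27) - 20 ≡ 13. → (27, 13)
6Q: (27, 13) + (22, 33). λ = (33 - 13)/(22 - 27) ≡ 20/38 mod 43. 38⁻¹ ≡ 17 (mod 43), so λ ≡ 39.
  x = λ² - 27 - 22 = 1521 - 49 ≡ 10; y = λ·(27 - 10) - 13 ≡ 5. → (10, 5)
7Q: (10, 5) + (22, 33). λ = (33 - 5)/(22 - 10) ≡ 28/12 mod 43. 12⁻¹ ≡ 18 (mod 43), so λ ≡ 31.
  x = λ² - 10 - 22 = 961 - 32 ≡ 26; y = λ·(10 - 26) - 5 ≡ 15. → (26, 15)
8Q: (26, 15) + (22, 33). λ = (33 - 15)/(22 - 26) ≡ 18/39 mod 43. 39⁻¹ ≡ 32 (mod 43), so λ ≡ 17.
  x = λ² - 26 - 22 = 289 - 48 ≡ 26; y = λ·(26 - 26) - 15 ≡ 28. → (26, 28)

(26, 28)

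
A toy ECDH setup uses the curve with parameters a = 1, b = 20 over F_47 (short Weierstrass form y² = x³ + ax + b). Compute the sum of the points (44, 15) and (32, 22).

(3, 12)

(44, 15) + (32, 22). λ = (22 - 15)/(32 - 44) ≡ 7/35 mod 47. 35⁻¹ ≡ 43 (mod 47) since 35·43 = 1505 ≡ 1, so λ ≡ 19.
  x = λ² - 44 - 32 = 361 - 76 ≡ 3; y = λ·(44 - 3) - 15 ≡ 12. → (3, 12)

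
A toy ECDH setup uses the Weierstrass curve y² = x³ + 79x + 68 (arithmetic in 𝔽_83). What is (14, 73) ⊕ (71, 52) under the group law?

(14, 10)

(14, 73) + (71, 52). λ = (52 - 73)/(71 - 14) ≡ 62/57 mod 83. 57⁻¹ ≡ 67 (mod 83), so λ ≡ 4.
  x = λ² - 14 - 71 = 16 - 85 ≡ 14; y = λ·(14 - 14) - 73 ≡ 10. → (14, 10)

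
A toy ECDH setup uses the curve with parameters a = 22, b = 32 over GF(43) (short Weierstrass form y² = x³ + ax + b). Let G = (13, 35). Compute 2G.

(40, 38)

tangent at (13, 35): λ = (3·13² + 22)/(2·35) ≡ 13/27. 27⁻¹ ≡ 8 (mod 43), so λ ≡ 13·8 ≡ 18.
  x = λ² - 13 - 13 = 324 - 26 ≡ 40; y = λ·(13 - 40) - 35 ≡ 38. → (40, 38)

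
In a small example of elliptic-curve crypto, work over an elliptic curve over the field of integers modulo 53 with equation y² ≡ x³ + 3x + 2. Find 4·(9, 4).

(22, 13)

Write G = (9, 4).
Double-and-add on 4 = (100)₂. Start with G = (9, 4) for the leading 1-bit.
double: tangent at (9, 4): λ = (3·9² + 3)/(2·4) ≡ 34/8. 8⁻¹ ≡ 20 (mod 53), so λ ≡ 34·20 ≡ 44.
  x = λ² - 9 - 9 = 1936 - 18 ≡ 10; y = λ·(9 - 10) - 4 ≡ 5. → (10, 5)
double: tangent at (10, 5): λ = (3·10² + 3)/(2·5) ≡ 38/10. 10⁻¹ ≡ 16 (mod 53) since 10·16 = 160 ≡ 1, so λ ≡ 38·16 ≡ 25.
  x = λ² - 10 - 10 = 625 - 20 ≡ 22; y = λ·(10 - 22) - 5 ≡ 13. → (22, 13)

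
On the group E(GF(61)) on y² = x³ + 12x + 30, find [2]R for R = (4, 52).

tangent at (4, 52): λ = (3·4² + 12)/(2·52) ≡ 60/43. 43⁻¹ ≡ 44 (mod 61), so λ ≡ 60·44 ≡ 17.
  x = λ² - 4 - 4 = 289 - 8 ≡ 37; y = λ·(4 - 37) - 52 ≡ 58. → (37, 58)

(37, 58)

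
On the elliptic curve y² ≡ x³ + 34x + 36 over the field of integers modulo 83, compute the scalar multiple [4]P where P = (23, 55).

Double-and-add on 4 = (100)₂. Start with P = (23, 55) for the leading 1-bit.
double: tangent at (23, 55): λ = (3·23² + 34)/(2·55) ≡ 44/27. 27⁻¹ ≡ 40 (mod 83) since 27·40 = 1080 ≡ 1, so λ ≡ 44·40 ≡ 17.
  x = λ² - 23 - 23 = 289 - 46 ≡ 77; y = λ·(23 - 77) - 55 ≡ 23. → (77, 23)
double: tangent at (77, 23): λ = (3·77² + 34)/(2·23) ≡ 59/46. 46⁻¹ ≡ 74 (mod 83), so λ ≡ 59·74 ≡ 50.
  x = λ² - 77 - 77 = 2500 - 154 ≡ 22; y = λ·(77 - 22) - 23 ≡ 71. → (22, 71)

(22, 71)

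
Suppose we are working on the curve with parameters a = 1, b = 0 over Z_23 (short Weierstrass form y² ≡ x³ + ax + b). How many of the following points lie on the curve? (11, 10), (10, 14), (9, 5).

(11, 10): 10² ≡ 8, rhs ≡ 8 → on.
(10, 14): 14² ≡ 12, rhs ≡ 21 → off.
(9, 5): 5² ≡ 2, rhs ≡ 2 → on.

2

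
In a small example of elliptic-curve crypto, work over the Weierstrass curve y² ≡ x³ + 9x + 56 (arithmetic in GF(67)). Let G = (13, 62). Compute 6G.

Repeated addition: build up to 6G.
2G: tangent at (13, 62): λ = (3·13² + 9)/(2·62) ≡ 47/57. 57⁻¹ ≡ 20 (mod 67), so λ ≡ 47·20 ≡ 2.
  x = λ² - 13 - 13 = 4 - 26 ≡ 45; y = λ·(13 - 45) - 62 ≡ 8. → (45, 8)
3G: (45, 8) + (13, 62). λ = (62 - 8)/(13 - 45) ≡ 54/35 mod 67. 35⁻¹ ≡ 23 (mod 67), so λ ≡ 36.
  x = λ² - 45 - 13 = 1296 - 58 ≡ 32; y = λ·(45 - 32) - 8 ≡ 58. → (32, 58)
4G: (32, 58) + (13, 62). λ = (62 - 58)/(13 - 32) ≡ 4/48 mod 67. 48⁻¹ ≡ 7 (mod 67), so λ ≡ 28.
  x = λ² - 32 - 13 = 784 - 45 ≡ 2; y = λ·(32 - 2) - 58 ≡ 45. → (2, 45)
5G: (2, 45) + (13, 62). λ = (62 - 45)/(13 - 2) ≡ 17/11 mod 67. 11⁻¹ ≡ 61 (mod 67), so λ ≡ 32.
  x = λ² - 2 - 13 = 1024 - 15 ≡ 4; y = λ·(2 - 4) - 45 ≡ 25. → (4, 25)
6G: (4, 25) + (13, 62). λ = (62 - 25)/(13 - 4) ≡ 37/9 mod 67. 9⁻¹ ≡ 15 (mod 67) since 9·15 = 135 ≡ 1, so λ ≡ 19.
  x = λ² - 4 - 13 = 361 - 17 ≡ 9; y = λ·(4 - 9) - 25 ≡ 14. → (9, 14)

(9, 14)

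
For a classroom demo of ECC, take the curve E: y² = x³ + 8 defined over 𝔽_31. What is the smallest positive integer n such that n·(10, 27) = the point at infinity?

2P: tangent at (10, 27): λ = (3·10² + 0)/(2·27) ≡ 21/23. 23⁻¹ ≡ 27 (mod 31), so λ ≡ 21·27 ≡ 9.
  x = λ² - 10 - 10 = 81 - 20 ≡ 30; y = λ·(10 - 30) - 27 ≡ 10. → (30, 10)
3P: (30, 10) + (10, 27). λ = (27 - 10)/(10 - 30) ≡ 17/11 mod 31. 11⁻¹ ≡ 17 (mod 31), so λ ≡ 10.
  x = λ² - 30 - 10 = 100 - 40 ≡ 29; y = λ·(30 - 29) - 10 ≡ 0. → (29, 0)
4P: (29, 0) + (10, 27). λ = (27 - 0)/(10 - 29) ≡ 27/12 mod 31. 12⁻¹ ≡ 13 (mod 31), so λ ≡ 10.
  x = λ² - 29 - 10 = 100 - 39 ≡ 30; y = λ·(29 - 30) - 0 ≡ 21. → (30, 21)
5P: (30, 21) + (10, 27). λ = (27 - 21)/(10 - 30) ≡ 6/11 mod 31. 11⁻¹ ≡ 17 (mod 31), so λ ≡ 9.
  x = λ² - 30 - 10 = 81 - 40 ≡ 10; y = λ·(30 - 10) - 21 ≡ 4. → (10, 4)
6P: (10, 4) + (10, 27): same x and y₁ ≡ -y₂, so the sum is the point at infinity.
6P = the point at infinity, so the order is 6.

6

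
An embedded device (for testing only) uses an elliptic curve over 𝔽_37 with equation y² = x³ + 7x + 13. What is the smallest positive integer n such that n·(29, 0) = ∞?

2P: (29, 0) + (29, 0): same x and y₁ ≡ -y₂, so the sum is ∞.
2P = ∞, so the order is 2.

2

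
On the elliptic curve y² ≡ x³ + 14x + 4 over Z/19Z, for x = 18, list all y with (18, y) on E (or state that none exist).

x³ + 14x + 4 = 6088 ≡ 8 (mod 19).
8 is a non-residue mod 19; no y exists.

none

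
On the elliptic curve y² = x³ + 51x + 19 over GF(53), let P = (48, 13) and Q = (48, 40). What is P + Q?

The two points share x = 48 and their y-coordinates satisfy 13 + 40 ≡ 0 (mod 53), so they are inverses. Their sum is the point at infinity.

O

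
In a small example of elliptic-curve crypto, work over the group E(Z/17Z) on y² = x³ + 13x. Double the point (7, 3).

tangent at (7, 3): λ = (3·7² + 13)/(2·3) ≡ 7/6. 6⁻¹ ≡ 3 (mod 17), so λ ≡ 7·3 ≡ 4.
  x = λ² - 7 - 7 = 16 - 14 ≡ 2; y = λ·(7 - 2) - 3 ≡ 0. → (2, 0)

(2, 0)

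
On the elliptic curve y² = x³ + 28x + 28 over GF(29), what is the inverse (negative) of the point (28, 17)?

-(28, 17) = (28, -17 mod 29) = (28, 12).

(28, 12)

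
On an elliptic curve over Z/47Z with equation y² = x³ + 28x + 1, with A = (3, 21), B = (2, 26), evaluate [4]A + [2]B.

First 4A:
Repeated addition: build up to 4A.
2A: tangent at (3, 21): λ = (3·3² + 28)/(2·21) ≡ 8/42. 42⁻¹ ≡ 28 (mod 47) since 42·28 = 1176 ≡ 1, so λ ≡ 8·28 ≡ 36.
  x = λ² - 3 - 3 = 1296 - 6 ≡ 21; y = λ·(3 - 21) - 21 ≡ 36. → (21, 36)
3A: (21, 36) + (3, 21). λ = (21 - 36)/(3 - 21) ≡ 32/29 mod 47. 29⁻¹ ≡ 13 (mod 47), so λ ≡ 40.
  x = λ² - 21 - 3 = 1600 - 24 ≡ 25; y = λ·(21 - 25) - 36 ≡ 39. → (25, 39)
4A: (25, 39) + (3, 21). λ = (21 - 39)/(3 - 25) ≡ 29/25 mod 47. 25⁻¹ ≡ 32 (mod 47) since 25·32 = 800 ≡ 1, so λ ≡ 35.
  x = λ² - 25 - 3 = 1225 - 28 ≡ 22; y = λ·(25 - 22) - 39 ≡ 19. → (22, 19)
4A = (22, 19).
Next 2B:
Repeated addition: build up to 2B.
2B: tangent at (2, 26): λ = (3·2² + 28)/(2·26) ≡ 40/5. 5⁻¹ ≡ 19 (mod 47), so λ ≡ 40·19 ≡ 8.
  x = λ² - 2 - 2 = 64 - 4 ≡ 13; y = λ·(2 - 13) - 26 ≡ 27. → (13, 27)
2B = (13, 27).
Finally 4A + 2B:
(22, 19) + (13, 27). λ = (27 - 19)/(13 - 22) ≡ 8/38 mod 47. 38⁻¹ ≡ 26 (mod 47), so λ ≡ 20.
  x = λ² - 22 - 13 = 400 - 35 ≡ 36; y = λ·(22 - 36) - 19 ≡ 30. → (36, 30)

(36, 30)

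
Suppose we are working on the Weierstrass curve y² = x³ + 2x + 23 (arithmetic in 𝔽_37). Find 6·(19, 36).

(10, 9)

Write P = (19, 36).
Repeated addition: build up to 6P.
2P: tangent at (19, 36): λ = (3·19² + 2)/(2·36) ≡ 12/35. 35⁻¹ ≡ 18 (mod 37) since 35·18 = 630 ≡ 1, so λ ≡ 12·18 ≡ 31.
  x = λ² - 19 - 19 = 961 - 38 ≡ 35; y = λ·(19 - 35) - 36 ≡ 23. → (35, 23)
3P: (35, 23) + (19, 36). λ = (36 - 23)/(19 - 35) ≡ 13/21 mod 37. 21⁻¹ ≡ 30 (mod 37), so λ ≡ 20.
  x = λ² - 35 - 19 = 400 - 54 ≡ 13; y = λ·(35 - 13) - 23 ≡ 10. → (13, 10)
4P: (13, 10) + (19, 36). λ = (36 - 10)/(19 - 13) ≡ 26/6 mod 37. 6⁻¹ ≡ 31 (mod 37) since 6·31 = 186 ≡ 1, so λ ≡ 29.
  x = λ² - 13 - 19 = 841 - 32 ≡ 32; y = λ·(13 - 32) - 10 ≡ 31. → (32, 31)
5P: (32, 31) + (19, 36). λ = (36 - 31)/(19 - 32) ≡ 5/24 mod 37. 24⁻¹ ≡ 17 (mod 37), so λ ≡ 11.
  x = λ² - 32 - 19 = 121 - 51 ≡ 33; y = λ·(32 - 33) - 31 ≡ 32. → (33, 32)
6P: (33, 32) + (19, 36). λ = (36 - 32)/(19 - 33) ≡ 4/23 mod 37. 23⁻¹ ≡ 29 (mod 37), so λ ≡ 5.
  x = λ² - 33 - 19 = 25 - 52 ≡ 10; y = λ·(33 - 10) - 32 ≡ 9. → (10, 9)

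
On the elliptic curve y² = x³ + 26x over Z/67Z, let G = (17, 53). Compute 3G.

Repeated addition: build up to 3G.
2G: tangent at (17, 53): λ = (3·17² + 26)/(2·53) ≡ 22/39. 39⁻¹ ≡ 55 (mod 67) since 39·55 = 2145 ≡ 1, so λ ≡ 22·55 ≡ 4.
  x = λ² - 17 - 17 = 16 - 34 ≡ 49; y = λ·(17 - 49) - 53 ≡ 20. → (49, 20)
3G: (49, 20) + (17, 53). λ = (53 - 20)/(17 - 49) ≡ 33/35 mod 67. 35⁻¹ ≡ 23 (mod 67), so λ ≡ 22.
  x = λ² - 49 - 17 = 484 - 66 ≡ 16; y = λ·(49 - 16) - 20 ≡ 36. → (16, 36)

(16, 36)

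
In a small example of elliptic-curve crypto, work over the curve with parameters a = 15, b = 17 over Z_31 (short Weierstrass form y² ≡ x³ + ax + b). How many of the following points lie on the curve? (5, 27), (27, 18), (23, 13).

0

(5, 27): 27² ≡ 16, rhs ≡ 0 → off.
(27, 18): 18² ≡ 14, rhs ≡ 17 → off.
(23, 13): 13² ≡ 14, rhs ≡ 5 → off.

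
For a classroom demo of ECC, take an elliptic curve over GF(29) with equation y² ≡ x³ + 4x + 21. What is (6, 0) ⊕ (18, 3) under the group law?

(6, 0) + (18, 3). λ = (3 - 0)/(18 - 6) ≡ 3/12 mod 29. 12⁻¹ ≡ 17 (mod 29) since 12·17 = 204 ≡ 1, so λ ≡ 22.
  x = λ² - 6 - 18 = 484 - 24 ≡ 25; y = λ·(6 - 25) - 0 ≡ 17. → (25, 17)

(25, 17)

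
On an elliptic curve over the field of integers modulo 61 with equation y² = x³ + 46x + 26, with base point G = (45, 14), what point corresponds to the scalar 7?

Double-and-add on 7 = (111)₂. Start with G = (45, 14) for the leading 1-bit.
double: tangent at (45, 14): λ = (3·45² + 46)/(2·14) ≡ 21/28. 28⁻¹ ≡ 24 (mod 61), so λ ≡ 21·24 ≡ 16.
  x = λ² - 45 - 45 = 256 - 90 ≡ 44; y = λ·(45 - 44) - 14 ≡ 2. → (44, 2)
add G: (44, 2) + (45, 14). λ = (14 - 2)/(45 - 44) ≡ 12/1 mod 61. 1⁻¹ ≡ 1 (mod 61), so λ ≡ 12.
  x = λ² - 44 - 45 = 144 - 89 ≡ 55; y = λ·(44 - 55) - 2 ≡ 49. → (55, 49)
double: tangent at (55, 49): λ = (3·55² + 46)/(2·49) ≡ 32/37. 37⁻¹ ≡ 33 (mod 61), so λ ≡ 32·33 ≡ 19.
  x = λ² - 55 - 55 = 361 - 110 ≡ 7; y = λ·(55 - 7) - 49 ≡ 9. → (7, 9)
add G: (7, 9) + (45, 14). λ = (14 - 9)/(45 - 7) ≡ 5/38 mod 61. 38⁻¹ ≡ 53 (mod 61), so λ ≡ 21.
  x = λ² - 7 - 45 = 441 - 52 ≡ 23; y = λ·(7 - 23) - 9 ≡ 21. → (23, 21)

(23, 21)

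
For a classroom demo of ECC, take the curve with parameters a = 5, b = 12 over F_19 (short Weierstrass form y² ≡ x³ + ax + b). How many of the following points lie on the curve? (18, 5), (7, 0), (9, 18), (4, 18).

2

(18, 5): 5² ≡ 6, rhs ≡ 6 → on.
(7, 0): 0² ≡ 0, rhs ≡ 10 → off.
(9, 18): 18² ≡ 1, rhs ≡ 7 → off.
(4, 18): 18² ≡ 1, rhs ≡ 1 → on.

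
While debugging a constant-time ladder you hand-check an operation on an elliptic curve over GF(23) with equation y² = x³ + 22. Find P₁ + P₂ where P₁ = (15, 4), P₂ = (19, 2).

(15, 4) + (19, 2). λ = (2 - 4)/(19 - 15) ≡ 21/4 mod 23. 4⁻¹ ≡ 6 (mod 23), so λ ≡ 11.
  x = λ² - 15 - 19 = 121 - 34 ≡ 18; y = λ·(15 - 18) - 4 ≡ 9. → (18, 9)

(18, 9)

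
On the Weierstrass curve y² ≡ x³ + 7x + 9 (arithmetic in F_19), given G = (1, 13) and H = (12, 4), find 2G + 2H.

First 2G:
Repeated addition: build up to 2G.
2G: tangent at (1, 13): λ = (3·1² + 7)/(2·13) ≡ 10/7. 7⁻¹ ≡ 11 (mod 19), so λ ≡ 10·11 ≡ 15.
  x = λ² - 1 - 1 = 225 - 2 ≡ 14; y = λ·(1 - 14) - 13 ≡ 1. → (14, 1)
2G = (14, 1).
Next 2H:
Repeated addition: build up to 2H.
2H: tangent at (12, 4): λ = (3·12² + 7)/(2·4) ≡ 2/8. 8⁻¹ ≡ 12 (mod 19) since 8·12 = 96 ≡ 1, so λ ≡ 2·12 ≡ 5.
  x = λ² - 12 - 12 = 25 - 24 ≡ 1; y = λ·(12 - 1) - 4 ≡ 13. → (1, 13)
2H = (1, 13).
Finally 2G + 2H:
(14, 1) + (1, 13). λ = (13 - 1)/(1 - 14) ≡ 12/6 mod 19. 6⁻¹ ≡ 16 (mod 19), so λ ≡ 2.
  x = λ² - 14 - 1 = 4 - 15 ≡ 8; y = λ·(14 - 8) - 1 ≡ 11. → (8, 11)

(8, 11)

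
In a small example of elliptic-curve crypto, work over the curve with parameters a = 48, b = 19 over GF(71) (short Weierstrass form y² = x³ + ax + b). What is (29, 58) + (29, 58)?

tangent at (29, 58): λ = (3·29² + 48)/(2·58) ≡ 15/45. 45⁻¹ ≡ 30 (mod 71), so λ ≡ 15·30 ≡ 24.
  x = λ² - 29 - 29 = 576 - 58 ≡ 21; y = λ·(29 - 21) - 58 ≡ 63. → (21, 63)

(21, 63)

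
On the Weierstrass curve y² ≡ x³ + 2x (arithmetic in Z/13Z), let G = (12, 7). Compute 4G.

(12, 6)

Repeated addition: build up to 4G.
2G: tangent at (12, 7): λ = (3·12² + 2)/(2·7) ≡ 5/1. 1⁻¹ ≡ 1 (mod 13), so λ ≡ 5·1 ≡ 5.
  x = λ² - 12 - 12 = 25 - 24 ≡ 1; y = λ·(12 - 1) - 7 ≡ 9. → (1, 9)
3G: (1, 9) + (12, 7). λ = (7 - 9)/(12 - 1) ≡ 11/11 mod 13. 11⁻¹ ≡ 6 (mod 13), so λ ≡ 1.
  x = λ² - 1 - 12 = 1 - 13 ≡ 1; y = λ·(1 - 1) - 9 ≡ 4. → (1, 4)
4G: (1, 4) + (12, 7). λ = (7 - 4)/(12 - 1) ≡ 3/11 mod 13. 11⁻¹ ≡ 6 (mod 13) since 11·6 = 66 ≡ 1, so λ ≡ 5.
  x = λ² - 1 - 12 = 25 - 13 ≡ 12; y = λ·(1 - 12) - 4 ≡ 6. → (12, 6)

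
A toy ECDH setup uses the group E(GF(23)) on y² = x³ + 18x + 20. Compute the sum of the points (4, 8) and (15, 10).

(4, 8) + (15, 10). λ = (10 - 8)/(15 - 4) ≡ 2/11 mod 23. 11⁻¹ ≡ 21 (mod 23), so λ ≡ 19.
  x = λ² - 4 - 15 = 361 - 19 ≡ 20; y = λ·(4 - 20) - 8 ≡ 10. → (20, 10)

(20, 10)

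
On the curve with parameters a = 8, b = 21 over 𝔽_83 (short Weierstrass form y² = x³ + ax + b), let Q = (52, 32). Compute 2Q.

tangent at (52, 32): λ = (3·52² + 8)/(2·32) ≡ 69/64. 64⁻¹ ≡ 48 (mod 83) since 64·48 = 3072 ≡ 1, so λ ≡ 69·48 ≡ 75.
  x = λ² - 52 - 52 = 5625 - 104 ≡ 43; y = λ·(52 - 43) - 32 ≡ 62. → (43, 62)

(43, 62)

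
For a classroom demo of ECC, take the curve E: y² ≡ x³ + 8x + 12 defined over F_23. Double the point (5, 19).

tangent at (5, 19): λ = (3·5² + 8)/(2·19) ≡ 14/15. 15⁻¹ ≡ 20 (mod 23), so λ ≡ 14·20 ≡ 4.
  x = λ² - 5 - 5 = 16 - 10 ≡ 6; y = λ·(5 - 6) - 19 ≡ 0. → (6, 0)

(6, 0)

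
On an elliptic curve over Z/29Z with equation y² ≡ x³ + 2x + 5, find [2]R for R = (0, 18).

(6, 1)

tangent at (0, 18): λ = (3·0² + 2)/(2·18) ≡ 2/7. 7⁻¹ ≡ 25 (mod 29), so λ ≡ 2·25 ≡ 21.
  x = λ² - 0 - 0 = 441 - 0 ≡ 6; y = λ·(0 - 6) - 18 ≡ 1. → (6, 1)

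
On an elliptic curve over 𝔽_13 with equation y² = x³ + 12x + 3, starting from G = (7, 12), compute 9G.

(7, 12)

Double-and-add on 9 = (1001)₂. Start with G = (7, 12) for the leading 1-bit.
double: tangent at (7, 12): λ = (3·7² + 12)/(2·12) ≡ 3/11. 11⁻¹ ≡ 6 (mod 13) since 11·6 = 66 ≡ 1, so λ ≡ 3·6 ≡ 5.
  x = λ² - 7 - 7 = 25 - 14 ≡ 11; y = λ·(7 - 11) - 12 ≡ 7. → (11, 7)
double: tangent at (11, 7): λ = (3·11² + 12)/(2·7) ≡ 11/1. 1⁻¹ ≡ 1 (mod 13), so λ ≡ 11·1 ≡ 11.
  x = λ² - 11 - 11 = 121 - 22 ≡ 8; y = λ·(11 - 8) - 7 ≡ 0. → (8, 0)
double: (8, 0) + (8, 0): same x and y₁ ≡ -y₂, so the sum is O.
add G: O + (7, 12) = (7, 12) (identity).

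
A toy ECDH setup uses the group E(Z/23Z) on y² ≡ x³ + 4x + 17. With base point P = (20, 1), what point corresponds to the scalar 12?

(21, 1)

Repeated addition: build up to 12P.
2P: tangent at (20, 1): λ = (3·20² + 4)/(2·1) ≡ 8/2. 2⁻¹ ≡ 12 (mod 23) since 2·12 = 24 ≡ 1, so λ ≡ 8·12 ≡ 4.
  x = λ² - 20 - 20 = 16 - 40 ≡ 22; y = λ·(20 - 22) - 1 ≡ 14. → (22, 14)
3P: (22, 14) + (20, 1). λ = (1 - 14)/(20 - 22) ≡ 10/21 mod 23. 21⁻¹ ≡ 11 (mod 23) since 21·11 = 231 ≡ 1, so λ ≡ 18.
  x = λ² - 22 - 20 = 324 - 42 ≡ 6; y = λ·(22 - 6) - 14 ≡ 21. → (6, 21)
4P: (6, 21) + (20, 1). λ = (1 - 21)/(20 - 6) ≡ 3/14 mod 23. 14⁻¹ ≡ 5 (mod 23), so λ ≡ 15.
  x = λ² - 6 - 20 = 225 - 26 ≡ 15; y = λ·(6 - 15) - 21 ≡ 5. → (15, 5)
5P: (15, 5) + (20, 1). λ = (1 - 5)/(20 - 15) ≡ 19/5 mod 23. 5⁻¹ ≡ 14 (mod 23) since 5·14 = 70 ≡ 1, so λ ≡ 13.
  x = λ² - 15 - 20 = 169 - 35 ≡ 19; y = λ·(15 - 19) - 5 ≡ 12. → (19, 12)
6P: (19, 12) + (20, 1). λ = (1 - 12)/(20 - 19) ≡ 12/1 mod 23. 1⁻¹ ≡ 1 (mod 23), so λ ≡ 12.
  x = λ² - 19 - 20 = 144 - 39 ≡ 13; y = λ·(19 - 13) - 12 ≡ 14. → (13, 14)
7P: (13, 14) + (20, 1). λ = (1 - 14)/(20 - 13) ≡ 10/7 mod 23. 7⁻¹ ≡ 10 (mod 23), so λ ≡ 8.
  x = λ² - 13 - 20 = 64 - 33 ≡ 8; y = λ·(13 - 8) - 14 ≡ 3. → (8, 3)
8P: (8, 3) + (20, 1). λ = (1 - 3)/(20 - 8) ≡ 21/12 mod 23. 12⁻¹ ≡ 2 (mod 23), so λ ≡ 19.
  x = λ² - 8 - 20 = 361 - 28 ≡ 11; y = λ·(8 - 11) - 3 ≡ 9. → (11, 9)
9P: (11, 9) + (20, 1). λ = (1 - 9)/(20 - 11) ≡ 15/9 mod 23. 9⁻¹ ≡ 18 (mod 23) since 9·18 = 162 ≡ 1, so λ ≡ 17.
  x = λ² - 11 - 20 = 289 - 31 ≡ 5; y = λ·(11 - 5) - 9 ≡ 1. → (5, 1)
10P: (5, 1) + (20, 1). λ = (1 - 1)/(20 - 5) ≡ 0/15 mod 23. 15⁻¹ ≡ 20 (mod 23), so λ ≡ 0.
  x = λ² - 5 - 20 = 0 - 25 ≡ 21; y = λ·(5 - 21) - 1 ≡ 22. → (21, 22)
11P: (21, 22) + (20, 1). λ = (1 - 22)/(20 - 21) ≡ 2/22 mod 23. 22⁻¹ ≡ 22 (mod 23) since 22·22 = 484 ≡ 1, so λ ≡ 21.
  x = λ² - 21 - 20 = 441 - 41 ≡ 9; y = λ·(21 - 9) - 22 ≡ 0. → (9, 0)
12P: (9, 0) + (20, 1). λ = (1 - 0)/(20 - 9) ≡ 1/11 mod 23. 11⁻¹ ≡ 21 (mod 23), so λ ≡ 21.
  x = λ² - 9 - 20 = 441 - 29 ≡ 21; y = λ·(9 - 21) - 0 ≡ 1. → (21, 1)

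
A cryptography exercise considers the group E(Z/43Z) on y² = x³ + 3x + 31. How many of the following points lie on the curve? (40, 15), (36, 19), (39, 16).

(40, 15): 15² ≡ 10, rhs ≡ 38 → off.
(36, 19): 19² ≡ 17, rhs ≡ 11 → off.
(39, 16): 16² ≡ 41, rhs ≡ 41 → on.

1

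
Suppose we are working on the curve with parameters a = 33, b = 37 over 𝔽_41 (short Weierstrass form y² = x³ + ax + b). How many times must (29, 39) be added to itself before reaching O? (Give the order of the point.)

2P: tangent at (29, 39): λ = (3·29² + 33)/(2·39) ≡ 14/37. 37⁻¹ ≡ 10 (mod 41) since 37·10 = 370 ≡ 1, so λ ≡ 14·10 ≡ 17.
  x = λ² - 29 - 29 = 289 - 58 ≡ 26; y = λ·(29 - 26) - 39 ≡ 12. → (26, 12)
3P: (26, 12) + (29, 39). λ = (39 - 12)/(29 - 26) ≡ 27/3 mod 41. 3⁻¹ ≡ 14 (mod 41), so λ ≡ 9.
  x = λ² - 26 - 29 = 81 - 55 ≡ 26; y = λ·(26 - 26) - 12 ≡ 29. → (26, 29)
4P: (26, 29) + (29, 39). λ = (39 - 29)/(29 - 26) ≡ 10/3 mod 41. 3⁻¹ ≡ 14 (mod 41), so λ ≡ 17.
  x = λ² - 26 - 29 = 289 - 55 ≡ 29; y = λ·(26 - 29) - 29 ≡ 2. → (29, 2)
5P: (29, 2) + (29, 39): same x and y₁ ≡ -y₂, so the sum is O.
5P = O, so the order is 5.

5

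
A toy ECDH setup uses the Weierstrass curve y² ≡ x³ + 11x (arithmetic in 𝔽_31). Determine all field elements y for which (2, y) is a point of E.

x³ + 11x + 0 = 30 ≡ 30 (mod 31).
30 is a non-residue mod 31; no y exists.

none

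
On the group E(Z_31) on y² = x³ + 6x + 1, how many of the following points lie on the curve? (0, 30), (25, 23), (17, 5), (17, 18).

2

(0, 30): 30² ≡ 1, rhs ≡ 1 → on.
(25, 23): 23² ≡ 2, rhs ≡ 28 → off.
(17, 5): 5² ≡ 25, rhs ≡ 25 → on.
(17, 18): 18² ≡ 14, rhs ≡ 25 → off.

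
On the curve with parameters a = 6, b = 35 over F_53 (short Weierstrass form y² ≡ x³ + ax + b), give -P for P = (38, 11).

(38, 42)

-(38, 11) = (38, -11 mod 53) = (38, 42).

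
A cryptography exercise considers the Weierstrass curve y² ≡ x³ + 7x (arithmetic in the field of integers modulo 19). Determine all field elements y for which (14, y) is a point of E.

7, 12

x³ + 7x + 0 = 2842 ≡ 11 (mod 19).
Square roots of 11 mod 19: 7 and 12 (since 7² = 49 ≡ 11).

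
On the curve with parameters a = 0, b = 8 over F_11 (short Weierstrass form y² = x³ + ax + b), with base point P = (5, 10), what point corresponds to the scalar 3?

(8, 6)

Repeated addition: build up to 3P.
2P: tangent at (5, 10): λ = (3·5² + 0)/(2·10) ≡ 9/9. 9⁻¹ ≡ 5 (mod 11), so λ ≡ 9·5 ≡ 1.
  x = λ² - 5 - 5 = 1 - 10 ≡ 2; y = λ·(5 - 2) - 10 ≡ 4. → (2, 4)
3P: (2, 4) + (5, 10). λ = (10 - 4)/(5 - 2) ≡ 6/3 mod 11. 3⁻¹ ≡ 4 (mod 11), so λ ≡ 2.
  x = λ² - 2 - 5 = 4 - 7 ≡ 8; y = λ·(2 - 8) - 4 ≡ 6. → (8, 6)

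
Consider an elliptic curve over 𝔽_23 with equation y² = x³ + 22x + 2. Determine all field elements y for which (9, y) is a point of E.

x³ + 22x + 2 = 929 ≡ 9 (mod 23).
Square roots of 9 mod 23: 3 and 20 (since 3² = 9 ≡ 9).

3, 20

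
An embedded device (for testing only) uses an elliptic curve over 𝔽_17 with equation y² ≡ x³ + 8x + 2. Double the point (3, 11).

(9, 15)

tangent at (3, 11): λ = (3·3² + 8)/(2·11) ≡ 1/5. 5⁻¹ ≡ 7 (mod 17) since 5·7 = 35 ≡ 1, so λ ≡ 1·7 ≡ 7.
  x = λ² - 3 - 3 = 49 - 6 ≡ 9; y = λ·(3 - 9) - 11 ≡ 15. → (9, 15)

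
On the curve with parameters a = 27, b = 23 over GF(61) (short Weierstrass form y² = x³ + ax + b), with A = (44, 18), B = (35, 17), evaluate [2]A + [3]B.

(57, 41)

First 2A:
Repeated addition: build up to 2A.
2A: tangent at (44, 18): λ = (3·44² + 27)/(2·18) ≡ 40/36. 36⁻¹ ≡ 39 (mod 61), so λ ≡ 40·39 ≡ 35.
  x = λ² - 44 - 44 = 1225 - 88 ≡ 39; y = λ·(44 - 39) - 18 ≡ 35. → (39, 35)
2A = (39, 35).
Next 3B:
Repeated addition: build up to 3B.
2B: tangent at (35, 17): λ = (3·35² + 27)/(2·17) ≡ 42/34. 34⁻¹ ≡ 9 (mod 61) since 34·9 = 306 ≡ 1, so λ ≡ 42·9 ≡ 12.
  x = λ² - 35 - 35 = 144 - 70 ≡ 13; y = λ·(35 - 13) - 17 ≡ 3. → (13, 3)
3B: (13, 3) + (35, 17). λ = (17 - 3)/(35 - 13) ≡ 14/22 mod 61. 22⁻¹ ≡ 25 (mod 61), so λ ≡ 45.
  x = λ² - 13 - 35 = 2025 - 48 ≡ 25; y = λ·(13 - 25) - 3 ≡ 6. → (25, 6)
3B = (25, 6).
Finally 2A + 3B:
(39, 35) + (25, 6). λ = (6 - 35)/(25 - 39) ≡ 32/47 mod 61. 47⁻¹ ≡ 13 (mod 61), so λ ≡ 50.
  x = λ² - 39 - 25 = 2500 - 64 ≡ 57; y = λ·(39 - 57) - 35 ≡ 41. → (57, 41)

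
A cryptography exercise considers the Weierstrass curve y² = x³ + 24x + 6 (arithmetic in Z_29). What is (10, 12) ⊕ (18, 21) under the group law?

(0, 21)

(10, 12) + (18, 21). λ = (21 - 12)/(18 - 10) ≡ 9/8 mod 29. 8⁻¹ ≡ 11 (mod 29), so λ ≡ 12.
  x = λ² - 10 - 18 = 144 - 28 ≡ 0; y = λ·(10 - 0) - 12 ≡ 21. → (0, 21)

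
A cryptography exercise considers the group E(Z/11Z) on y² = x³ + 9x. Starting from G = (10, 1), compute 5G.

Double-and-add on 5 = (101)₂. Start with G = (10, 1) for the leading 1-bit.
double: tangent at (10, 1): λ = (3·10² + 9)/(2·1) ≡ 1/2. 2⁻¹ ≡ 6 (mod 11), so λ ≡ 1·6 ≡ 6.
  x = λ² - 10 - 10 = 36 - 20 ≡ 5; y = λ·(10 - 5) - 1 ≡ 7. → (5, 7)
double: tangent at (5, 7): λ = (3·5² + 9)/(2·7) ≡ 7/3. 3⁻¹ ≡ 4 (mod 11) since 3·4 = 12 ≡ 1, so λ ≡ 7·4 ≡ 6.
  x = λ² - 5 - 5 = 36 - 10 ≡ 4; y = λ·(5 - 4) - 7 ≡ 10. → (4, 10)
add G: (4, 10) + (10, 1). λ = (1 - 10)/(10 - 4) ≡ 2/6 mod 11. 6⁻¹ ≡ 2 (mod 11), so λ ≡ 4.
  x = λ² - 4 - 10 = 16 - 14 ≡ 2; y = λ·(4 - 2) - 10 ≡ 9. → (2, 9)

(2, 9)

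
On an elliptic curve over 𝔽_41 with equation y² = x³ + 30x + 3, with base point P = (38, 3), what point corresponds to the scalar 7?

Repeated addition: build up to 7P.
2P: tangent at (38, 3): λ = (3·38² + 30)/(2·3) ≡ 16/6. 6⁻¹ ≡ 7 (mod 41), so λ ≡ 16·7 ≡ 30.
  x = λ² - 38 - 38 = 900 - 76 ≡ 4; y = λ·(38 - 4) - 3 ≡ 33. → (4, 33)
3P: (4, 33) + (38, 3). λ = (3 - 33)/(38 - 4) ≡ 11/34 mod 41. 34⁻¹ ≡ 35 (mod 41), so λ ≡ 16.
  x = λ² - 4 - 38 = 256 - 42 ≡ 9; y = λ·(4 - 9) - 33 ≡ 10. → (9, 10)
4P: (9, 10) + (38, 3). λ = (3 - 10)/(38 - 9) ≡ 34/29 mod 41. 29⁻¹ ≡ 17 (mod 41) since 29·17 = 493 ≡ 1, so λ ≡ 4.
  x = λ² - 9 - 38 = 16 - 47 ≡ 10; y = λ·(9 - 10) - 10 ≡ 27. → (10, 27)
5P: (10, 27) + (38, 3). λ = (3 - 27)/(38 - 10) ≡ 17/28 mod 41. 28⁻¹ ≡ 22 (mod 41), so λ ≡ 5.
  x = λ² - 10 - 38 = 25 - 48 ≡ 18; y = λ·(10 - 18) - 27 ≡ 15. → (18, 15)
6P: (18, 15) + (38, 3). λ = (3 - 15)/(38 - 18) ≡ 29/20 mod 41. 20⁻¹ ≡ 39 (mod 41), so λ ≡ 24.
  x = λ² - 18 - 38 = 576 - 56 ≡ 28; y = λ·(18 - 28) - 15 ≡ 32. → (28, 32)
7P: (28, 32) + (38, 3). λ = (3 - 32)/(38 - 28) ≡ 12/10 mod 41. 10⁻¹ ≡ 37 (mod 41) since 10·37 = 370 ≡ 1, so λ ≡ 34.
  x = λ² - 28 - 38 = 1156 - 66 ≡ 24; y = λ·(28 - 24) - 32 ≡ 22. → (24, 22)

(24, 22)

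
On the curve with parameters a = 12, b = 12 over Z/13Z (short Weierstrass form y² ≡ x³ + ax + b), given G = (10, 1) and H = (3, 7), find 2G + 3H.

First 2G:
Repeated addition: build up to 2G.
2G: tangent at (10, 1): λ = (3·10² + 12)/(2·1) ≡ 0/2. 2⁻¹ ≡ 7 (mod 13), so λ ≡ 0·7 ≡ 0.
  x = λ² - 10 - 10 = 0 - 20 ≡ 6; y = λ·(10 - 6) - 1 ≡ 12. → (6, 12)
2G = (6, 12).
Next 3H:
Repeated addition: build up to 3H.
2H: tangent at (3, 7): λ = (3·3² + 12)/(2·7) ≡ 0/1. 1⁻¹ ≡ 1 (mod 13), so λ ≡ 0·1 ≡ 0.
  x = λ² - 3 - 3 = 0 - 6 ≡ 7; y = λ·(3 - 7) - 7 ≡ 6. → (7, 6)
3H: (7, 6) + (3, 7). λ = (7 - 6)/(3 - 7) ≡ 1/9 mod 13. 9⁻¹ ≡ 3 (mod 13), so λ ≡ 3.
  x = λ² - 7 - 3 = 9 - 10 ≡ 12; y = λ·(7 - 12) - 6 ≡ 5. → (12, 5)
3H = (12, 5).
Finally 2G + 3H:
(6, 12) + (12, 5). λ = (5 - 12)/(12 - 6) ≡ 6/6 mod 13. 6⁻¹ ≡ 11 (mod 13) since 6·11 = 66 ≡ 1, so λ ≡ 1.
  x = λ² - 6 - 12 = 1 - 18 ≡ 9; y = λ·(6 - 9) - 12 ≡ 11. → (9, 11)

(9, 11)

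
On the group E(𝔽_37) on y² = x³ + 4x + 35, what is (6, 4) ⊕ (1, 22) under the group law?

(3, 0)

(6, 4) + (1, 22). λ = (22 - 4)/(1 - 6) ≡ 18/32 mod 37. 32⁻¹ ≡ 22 (mod 37) since 32·22 = 704 ≡ 1, so λ ≡ 26.
  x = λ² - 6 - 1 = 676 - 7 ≡ 3; y = λ·(6 - 3) - 4 ≡ 0. → (3, 0)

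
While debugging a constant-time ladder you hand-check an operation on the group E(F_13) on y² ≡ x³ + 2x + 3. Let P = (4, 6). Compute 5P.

Double-and-add on 5 = (101)₂. Start with P = (4, 6) for the leading 1-bit.
double: tangent at (4, 6): λ = (3·4² + 2)/(2·6) ≡ 11/12. 12⁻¹ ≡ 12 (mod 13), so λ ≡ 11·12 ≡ 2.
  x = λ² - 4 - 4 = 4 - 8 ≡ 9; y = λ·(4 - 9) - 6 ≡ 10. → (9, 10)
double: tangent at (9, 10): λ = (3·9² + 2)/(2·10) ≡ 11/7. 7⁻¹ ≡ 2 (mod 13), so λ ≡ 11·2 ≡ 9.
  x = λ² - 9 - 9 = 81 - 18 ≡ 11; y = λ·(9 - 11) - 10 ≡ 11. → (11, 11)
add P: (11, 11) + (4, 6). λ = (6 - 11)/(4 - 11) ≡ 8/6 mod 13. 6⁻¹ ≡ 11 (mod 13) since 6·11 = 66 ≡ 1, so λ ≡ 10.
  x = λ² - 11 - 4 = 100 - 15 ≡ 7; y = λ·(11 - 7) - 11 ≡ 3. → (7, 3)

(7, 3)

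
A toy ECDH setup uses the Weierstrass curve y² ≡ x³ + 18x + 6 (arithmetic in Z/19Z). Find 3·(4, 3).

(14, 0)

Write P = (4, 3).
Repeated addition: build up to 3P.
2P: tangent at (4, 3): λ = (3·4² + 18)/(2·3) ≡ 9/6. 6⁻¹ ≡ 16 (mod 19), so λ ≡ 9·16 ≡ 11.
  x = λ² - 4 - 4 = 121 - 8 ≡ 18; y = λ·(4 - 18) - 3 ≡ 14. → (18, 14)
3P: (18, 14) + (4, 3). λ = (3 - 14)/(4 - 18) ≡ 8/5 mod 19. 5⁻¹ ≡ 4 (mod 19), so λ ≡ 13.
  x = λ² - 18 - 4 = 169 - 22 ≡ 14; y = λ·(18 - 14) - 14 ≡ 0. → (14, 0)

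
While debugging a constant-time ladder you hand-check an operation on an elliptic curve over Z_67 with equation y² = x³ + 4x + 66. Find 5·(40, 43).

(20, 21)

Write Q = (40, 43).
Double-and-add on 5 = (101)₂. Start with Q = (40, 43) for the leading 1-bit.
double: tangent at (40, 43): λ = (3·40² + 4)/(2·43) ≡ 47/19. 19⁻¹ ≡ 60 (mod 67) since 19·60 = 1140 ≡ 1, so λ ≡ 47·60 ≡ 6.
  x = λ² - 40 - 40 = 36 - 80 ≡ 23; y = λ·(40 - 23) - 43 ≡ 59. → (23, 59)
double: tangent at (23, 59): λ = (3·23² + 4)/(2·59) ≡ 50/51. 51⁻¹ ≡ 46 (mod 67) since 51·46 = 2346 ≡ 1, so λ ≡ 50·46 ≡ 22.
  x = λ² - 23 - 23 = 484 - 46 ≡ 36; y = λ·(23 - 36) - 59 ≡ 57. → (36, 57)
add Q: (36, 57) + (40, 43). λ = (43 - 57)/(40 - 36) ≡ 53/4 mod 67. 4⁻¹ ≡ 17 (mod 67), so λ ≡ 30.
  x = λ² - 36 - 40 = 900 - 76 ≡ 20; y = λ·(36 - 20) - 57 ≡ 21. → (20, 21)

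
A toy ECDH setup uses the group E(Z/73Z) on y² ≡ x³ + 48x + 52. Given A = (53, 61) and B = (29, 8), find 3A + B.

(7, 1)

First 3A:
Repeated addition: build up to 3A.
2A: tangent at (53, 61): λ = (3·53² + 48)/(2·61) ≡ 7/49. 49⁻¹ ≡ 3 (mod 73) since 49·3 = 147 ≡ 1, so λ ≡ 7·3 ≡ 21.
  x = λ² - 53 - 53 = 441 - 106 ≡ 43; y = λ·(53 - 43) - 61 ≡ 3. → (43, 3)
3A: (43, 3) + (53, 61). λ = (61 - 3)/(53 - 43) ≡ 58/10 mod 73. 10⁻¹ ≡ 22 (mod 73), so λ ≡ 35.
  x = λ² - 43 - 53 = 1225 - 96 ≡ 34; y = λ·(43 - 34) - 3 ≡ 20. → (34, 20)
3A = (34, 20).
Finally 3A + B:
(34, 20) + (29, 8). λ = (8 - 20)/(29 - 34) ≡ 61/68 mod 73. 68⁻¹ ≡ 29 (mod 73) since 68·29 = 1972 ≡ 1, so λ ≡ 17.
  x = λ² - 34 - 29 = 289 - 63 ≡ 7; y = λ·(34 - 7) - 20 ≡ 1. → (7, 1)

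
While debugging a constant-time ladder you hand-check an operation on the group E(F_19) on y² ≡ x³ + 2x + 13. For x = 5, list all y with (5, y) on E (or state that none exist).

x³ + 2x + 13 = 148 ≡ 15 (mod 19).
15 is a non-residue mod 19; no y exists.

none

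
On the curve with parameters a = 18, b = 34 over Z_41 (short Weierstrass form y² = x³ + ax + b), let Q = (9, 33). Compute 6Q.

(3, 22)

Repeated addition: build up to 6Q.
2Q: tangent at (9, 33): λ = (3·9² + 18)/(2·33) ≡ 15/25. 25⁻¹ ≡ 23 (mod 41), so λ ≡ 15·23 ≡ 17.
  x = λ² - 9 - 9 = 289 - 18 ≡ 25; y = λ·(9 - 25) - 33 ≡ 23. → (25, 23)
3Q: (25, 23) + (9, 33). λ = (33 - 23)/(9 - 25) ≡ 10/25 mod 41. 25⁻¹ ≡ 23 (mod 41) since 25·23 = 575 ≡ 1, so λ ≡ 25.
  x = λ² - 25 - 9 = 625 - 34 ≡ 17; y = λ·(25 - 17) - 23 ≡ 13. → (17, 13)
4Q: (17, 13) + (9, 33). λ = (33 - 13)/(9 - 17) ≡ 20/33 mod 41. 33⁻¹ ≡ 5 (mod 41), so λ ≡ 18.
  x = λ² - 17 - 9 = 324 - 26 ≡ 11; y = λ·(17 - 11) - 13 ≡ 13. → (11, 13)
5Q: (11, 13) + (9, 33). λ = (33 - 13)/(9 - 11) ≡ 20/39 mod 41. 39⁻¹ ≡ 20 (mod 41), so λ ≡ 31.
  x = λ² - 11 - 9 = 961 - 20 ≡ 39; y = λ·(11 - 39) - 13 ≡ 21. → (39, 21)
6Q: (39, 21) + (9, 33). λ = (33 - 21)/(9 - 39) ≡ 12/11 mod 41. 11⁻¹ ≡ 15 (mod 41), so λ ≡ 16.
  x = λ² - 39 - 9 = 256 - 48 ≡ 3; y = λ·(39 - 3) - 21 ≡ 22. → (3, 22)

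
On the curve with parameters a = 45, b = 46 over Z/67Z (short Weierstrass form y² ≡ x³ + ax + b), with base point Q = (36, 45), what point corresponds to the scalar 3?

(23, 7)

Repeated addition: build up to 3Q.
2Q: tangent at (36, 45): λ = (3·36² + 45)/(2·45) ≡ 47/23. 23⁻¹ ≡ 35 (mod 67), so λ ≡ 47·35 ≡ 37.
  x = λ² - 36 - 36 = 1369 - 72 ≡ 24; y = λ·(36 - 24) - 45 ≡ 64. → (24, 64)
3Q: (24, 64) + (36, 45). λ = (45 - 64)/(36 - 24) ≡ 48/12 mod 67. 12⁻¹ ≡ 28 (mod 67) since 12·28 = 336 ≡ 1, so λ ≡ 4.
  x = λ² - 24 - 36 = 16 - 60 ≡ 23; y = λ·(24 - 23) - 64 ≡ 7. → (23, 7)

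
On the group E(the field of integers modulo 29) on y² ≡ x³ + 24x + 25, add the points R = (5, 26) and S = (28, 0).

(18, 24)

(5, 26) + (28, 0). λ = (0 - 26)/(28 - 5) ≡ 3/23 mod 29. 23⁻¹ ≡ 24 (mod 29), so λ ≡ 14.
  x = λ² - 5 - 28 = 196 - 33 ≡ 18; y = λ·(5 - 18) - 26 ≡ 24. → (18, 24)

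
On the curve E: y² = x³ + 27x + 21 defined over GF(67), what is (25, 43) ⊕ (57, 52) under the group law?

(25, 43) + (57, 52). λ = (52 - 43)/(57 - 25) ≡ 9/32 mod 67. 32⁻¹ ≡ 44 (mod 67) since 32·44 = 1408 ≡ 1, so λ ≡ 61.
  x = λ² - 25 - 57 = 3721 - 82 ≡ 21; y = λ·(25 - 21) - 43 ≡ 0. → (21, 0)

(21, 0)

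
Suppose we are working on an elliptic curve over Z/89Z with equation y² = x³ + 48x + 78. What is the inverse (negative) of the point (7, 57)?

-(7, 57) = (7, -57 mod 89) = (7, 32).

(7, 32)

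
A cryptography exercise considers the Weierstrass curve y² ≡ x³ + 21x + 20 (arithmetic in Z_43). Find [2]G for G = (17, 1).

(33, 33)

tangent at (17, 1): λ = (3·17² + 21)/(2·1) ≡ 28/2. 2⁻¹ ≡ 22 (mod 43) since 2·22 = 44 ≡ 1, so λ ≡ 28·22 ≡ 14.
  x = λ² - 17 - 17 = 196 - 34 ≡ 33; y = λ·(17 - 33) - 1 ≡ 33. → (33, 33)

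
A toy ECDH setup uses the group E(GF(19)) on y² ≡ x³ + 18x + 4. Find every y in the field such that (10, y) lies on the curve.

x³ + 18x + 4 = 1184 ≡ 6 (mod 19).
Square roots of 6 mod 19: 5 and 14 (since 5² = 25 ≡ 6).

5, 14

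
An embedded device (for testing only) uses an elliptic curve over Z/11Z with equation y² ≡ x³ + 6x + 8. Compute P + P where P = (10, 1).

(3, 3)

tangent at (10, 1): λ = (3·10² + 6)/(2·1) ≡ 9/2. 2⁻¹ ≡ 6 (mod 11), so λ ≡ 9·6 ≡ 10.
  x = λ² - 10 - 10 = 100 - 20 ≡ 3; y = λ·(10 - 3) - 1 ≡ 3. → (3, 3)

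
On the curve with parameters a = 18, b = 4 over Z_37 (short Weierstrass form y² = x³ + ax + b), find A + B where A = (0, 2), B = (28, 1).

(0, 2) + (28, 1). λ = (1 - 2)/(28 - 0) ≡ 36/28 mod 37. 28⁻¹ ≡ 4 (mod 37) since 28·4 = 112 ≡ 1, so λ ≡ 33.
  x = λ² - 0 - 28 = 1089 - 28 ≡ 25; y = λ·(0 - 25) - 2 ≡ 24. → (25, 24)

(25, 24)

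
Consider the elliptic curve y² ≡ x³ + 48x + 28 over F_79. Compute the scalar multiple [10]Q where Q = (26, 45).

Repeated addition: build up to 10Q.
2Q: tangent at (26, 45): λ = (3·26² + 48)/(2·45) ≡ 22/11. 11⁻¹ ≡ 36 (mod 79) since 11·36 = 396 ≡ 1, so λ ≡ 22·36 ≡ 2.
  x = λ² - 26 - 26 = 4 - 52 ≡ 31; y = λ·(26 - 31) - 45 ≡ 24. → (31, 24)
3Q: (31, 24) + (26, 45). λ = (45 - 24)/(26 - 31) ≡ 21/74 mod 79. 74⁻¹ ≡ 63 (mod 79), so λ ≡ 59.
  x = λ² - 31 - 26 = 3481 - 57 ≡ 27; y = λ·(31 - 27) - 24 ≡ 54. → (27, 54)
4Q: (27, 54) + (26, 45). λ = (45 - 54)/(26 - 27) ≡ 70/78 mod 79. 78⁻¹ ≡ 78 (mod 79), so λ ≡ 9.
  x = λ² - 27 - 26 = 81 - 53 ≡ 28; y = λ·(27 - 28) - 54 ≡ 16. → (28, 16)
5Q: (28, 16) + (26, 45). λ = (45 - 16)/(26 - 28) ≡ 29/77 mod 79. 77⁻¹ ≡ 39 (mod 79) since 77·39 = 3003 ≡ 1, so λ ≡ 25.
  x = λ² - 28 - 26 = 625 - 54 ≡ 18; y = λ·(28 - 18) - 16 ≡ 76. → (18, 76)
6Q: (18, 76) + (26, 45). λ = (45 - 76)/(26 - 18) ≡ 48/8 mod 79. 8⁻¹ ≡ 10 (mod 79), so λ ≡ 6.
  x = λ² - 18 - 26 = 36 - 44 ≡ 71; y = λ·(18 - 71) - 76 ≡ 1. → (71, 1)
7Q: (71, 1) + (26, 45). λ = (45 - 1)/(26 - 71) ≡ 44/34 mod 79. 34⁻¹ ≡ 7 (mod 79), so λ ≡ 71.
  x = λ² - 71 - 26 = 5041 - 97 ≡ 46; y = λ·(71 - 46) - 1 ≡ 36. → (46, 36)
8Q: (46, 36) + (26, 45). λ = (45 - 36)/(26 - 46) ≡ 9/59 mod 79. 59⁻¹ ≡ 75 (mod 79), so λ ≡ 43.
  x = λ² - 46 - 26 = 1849 - 72 ≡ 39; y = λ·(46 - 39) - 36 ≡ 28. → (39, 28)
9Q: (39, 28) + (26, 45). λ = (45 - 28)/(26 - 39) ≡ 17/66 mod 79. 66⁻¹ ≡ 6 (mod 79) since 66·6 = 396 ≡ 1, so λ ≡ 23.
  x = λ² - 39 - 26 = 529 - 65 ≡ 69; y = λ·(39 - 69) - 28 ≡ 72. → (69, 72)
10Q: (69, 72) + (26, 45). λ = (45 - 72)/(26 - 69) ≡ 52/36 mod 79. 36⁻¹ ≡ 11 (mod 79) since 36·11 = 396 ≡ 1, so λ ≡ 19.
  x = λ² - 69 - 26 = 361 - 95 ≡ 29; y = λ·(69 - 29) - 72 ≡ 56. → (29, 56)

(29, 56)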